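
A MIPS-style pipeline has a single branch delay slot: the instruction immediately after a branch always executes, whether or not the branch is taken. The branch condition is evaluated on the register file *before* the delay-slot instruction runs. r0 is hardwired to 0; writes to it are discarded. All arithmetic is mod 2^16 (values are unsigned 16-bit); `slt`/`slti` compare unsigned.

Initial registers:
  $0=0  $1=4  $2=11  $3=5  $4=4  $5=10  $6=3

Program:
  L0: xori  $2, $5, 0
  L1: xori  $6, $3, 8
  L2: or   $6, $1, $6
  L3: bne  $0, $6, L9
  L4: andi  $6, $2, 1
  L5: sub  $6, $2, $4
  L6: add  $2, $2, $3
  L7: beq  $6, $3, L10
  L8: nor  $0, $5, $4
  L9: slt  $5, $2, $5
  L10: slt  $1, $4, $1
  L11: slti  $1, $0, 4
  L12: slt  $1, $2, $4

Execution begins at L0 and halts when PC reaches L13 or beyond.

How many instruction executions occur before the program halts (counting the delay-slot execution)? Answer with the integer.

[0] xori  $2, $5, 0  →  {$0:0, $1:4, $2:10, $3:5, $4:4, $5:10, $6:3}
[1] xori  $6, $3, 8  →  {$0:0, $1:4, $2:10, $3:5, $4:4, $5:10, $6:13}
[2] or   $6, $1, $6  →  {$0:0, $1:4, $2:10, $3:5, $4:4, $5:10, $6:13}
[3] bne  $0, $6, L9  →  {$0:0, $1:4, $2:10, $3:5, $4:4, $5:10, $6:13}  ⟨branch taken⟩
[4] andi  $6, $2, 1  →  {$0:0, $1:4, $2:10, $3:5, $4:4, $5:10, $6:0}
[9] slt  $5, $2, $5  →  {$0:0, $1:4, $2:10, $3:5, $4:4, $5:0, $6:0}
[10] slt  $1, $4, $1  →  {$0:0, $1:0, $2:10, $3:5, $4:4, $5:0, $6:0}
[11] slti  $1, $0, 4  →  {$0:0, $1:1, $2:10, $3:5, $4:4, $5:0, $6:0}
[12] slt  $1, $2, $4  →  {$0:0, $1:0, $2:10, $3:5, $4:4, $5:0, $6:0}

9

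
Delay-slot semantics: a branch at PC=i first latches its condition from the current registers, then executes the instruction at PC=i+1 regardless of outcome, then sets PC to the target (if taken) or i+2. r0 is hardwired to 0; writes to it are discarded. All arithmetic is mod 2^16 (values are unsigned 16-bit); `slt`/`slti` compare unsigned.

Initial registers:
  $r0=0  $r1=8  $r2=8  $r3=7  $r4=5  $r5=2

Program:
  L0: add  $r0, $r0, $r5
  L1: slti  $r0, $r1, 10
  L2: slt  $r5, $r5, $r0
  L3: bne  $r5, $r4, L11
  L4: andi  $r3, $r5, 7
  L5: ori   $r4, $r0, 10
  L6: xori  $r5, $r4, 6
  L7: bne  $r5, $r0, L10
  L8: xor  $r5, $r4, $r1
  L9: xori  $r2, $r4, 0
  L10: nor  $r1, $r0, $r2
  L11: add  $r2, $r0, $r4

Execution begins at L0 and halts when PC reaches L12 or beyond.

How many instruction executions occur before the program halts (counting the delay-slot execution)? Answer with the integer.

6

  step pc=0: add  $r0, $r0, $r5  regs=(0,8,8,7,5,2)
  step pc=1: slti  $r0, $r1, 10  regs=(0,8,8,7,5,2)
  step pc=2: slt  $r5, $r5, $r0  regs=(0,8,8,7,5,0)
  step pc=3: bne  $r5, $r4, L11  cond=T  regs=(0,8,8,7,5,0)
  step pc=4: andi  $r3, $r5, 7  regs=(0,8,8,0,5,0)
  step pc=11: add  $r2, $r0, $r4  regs=(0,8,5,0,5,0)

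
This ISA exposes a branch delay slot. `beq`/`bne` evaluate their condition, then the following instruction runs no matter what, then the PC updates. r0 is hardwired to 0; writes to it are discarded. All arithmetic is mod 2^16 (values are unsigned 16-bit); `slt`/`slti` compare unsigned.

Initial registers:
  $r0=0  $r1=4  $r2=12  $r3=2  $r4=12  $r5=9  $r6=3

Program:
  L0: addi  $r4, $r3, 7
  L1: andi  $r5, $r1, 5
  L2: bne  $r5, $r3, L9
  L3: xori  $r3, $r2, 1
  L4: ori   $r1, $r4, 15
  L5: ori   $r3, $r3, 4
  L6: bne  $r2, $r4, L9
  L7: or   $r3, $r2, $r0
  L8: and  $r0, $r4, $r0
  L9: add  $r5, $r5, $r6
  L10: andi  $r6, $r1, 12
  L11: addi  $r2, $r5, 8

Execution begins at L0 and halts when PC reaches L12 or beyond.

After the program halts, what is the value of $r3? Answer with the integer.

  step pc=0: addi  $r4, $r3, 7  regs=(0,4,12,2,9,9,3)
  step pc=1: andi  $r5, $r1, 5  regs=(0,4,12,2,9,4,3)
  step pc=2: bne  $r5, $r3, L9  cond=T  regs=(0,4,12,2,9,4,3)
  step pc=3: xori  $r3, $r2, 1  regs=(0,4,12,13,9,4,3)
  step pc=9: add  $r5, $r5, $r6  regs=(0,4,12,13,9,7,3)
  step pc=10: andi  $r6, $r1, 12  regs=(0,4,12,13,9,7,4)
  step pc=11: addi  $r2, $r5, 8  regs=(0,4,15,13,9,7,4)

13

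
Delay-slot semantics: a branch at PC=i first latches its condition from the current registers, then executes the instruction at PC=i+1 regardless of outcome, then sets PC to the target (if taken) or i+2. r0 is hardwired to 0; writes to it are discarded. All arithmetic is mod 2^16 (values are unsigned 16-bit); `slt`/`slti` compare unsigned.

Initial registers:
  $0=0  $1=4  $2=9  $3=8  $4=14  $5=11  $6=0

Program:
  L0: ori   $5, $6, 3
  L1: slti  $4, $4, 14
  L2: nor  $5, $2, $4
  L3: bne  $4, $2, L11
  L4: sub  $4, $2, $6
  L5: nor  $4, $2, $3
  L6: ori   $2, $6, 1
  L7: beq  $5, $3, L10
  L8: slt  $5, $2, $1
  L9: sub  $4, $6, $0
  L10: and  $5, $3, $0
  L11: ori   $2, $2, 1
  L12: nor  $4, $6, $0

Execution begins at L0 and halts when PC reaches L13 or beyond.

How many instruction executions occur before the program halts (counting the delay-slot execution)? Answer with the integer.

7

[0] ori   $5, $6, 3  →  {$0:0, $1:4, $2:9, $3:8, $4:14, $5:3, $6:0}
[1] slti  $4, $4, 14  →  {$0:0, $1:4, $2:9, $3:8, $4:0, $5:3, $6:0}
[2] nor  $5, $2, $4  →  {$0:0, $1:4, $2:9, $3:8, $4:0, $5:65526, $6:0}
[3] bne  $4, $2, L11  →  {$0:0, $1:4, $2:9, $3:8, $4:0, $5:65526, $6:0}  ⟨branch taken⟩
[4] sub  $4, $2, $6  →  {$0:0, $1:4, $2:9, $3:8, $4:9, $5:65526, $6:0}
[11] ori   $2, $2, 1  →  {$0:0, $1:4, $2:9, $3:8, $4:9, $5:65526, $6:0}
[12] nor  $4, $6, $0  →  {$0:0, $1:4, $2:9, $3:8, $4:65535, $5:65526, $6:0}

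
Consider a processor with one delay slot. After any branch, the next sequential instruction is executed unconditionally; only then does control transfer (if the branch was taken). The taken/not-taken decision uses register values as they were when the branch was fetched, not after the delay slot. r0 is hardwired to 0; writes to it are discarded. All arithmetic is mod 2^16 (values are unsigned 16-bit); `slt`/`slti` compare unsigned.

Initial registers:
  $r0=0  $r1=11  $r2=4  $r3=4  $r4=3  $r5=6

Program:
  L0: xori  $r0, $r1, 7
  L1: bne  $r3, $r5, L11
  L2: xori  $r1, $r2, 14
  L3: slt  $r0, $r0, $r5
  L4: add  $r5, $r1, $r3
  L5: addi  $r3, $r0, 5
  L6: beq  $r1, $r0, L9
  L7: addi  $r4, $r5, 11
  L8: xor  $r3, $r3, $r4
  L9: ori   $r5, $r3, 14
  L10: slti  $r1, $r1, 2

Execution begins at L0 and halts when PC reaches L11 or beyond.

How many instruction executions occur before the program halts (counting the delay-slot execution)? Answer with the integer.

3

  step pc=0: xori  $r0, $r1, 7  regs=(0,11,4,4,3,6)
  step pc=1: bne  $r3, $r5, L11  cond=T  regs=(0,11,4,4,3,6)
  step pc=2: xori  $r1, $r2, 14  regs=(0,10,4,4,3,6)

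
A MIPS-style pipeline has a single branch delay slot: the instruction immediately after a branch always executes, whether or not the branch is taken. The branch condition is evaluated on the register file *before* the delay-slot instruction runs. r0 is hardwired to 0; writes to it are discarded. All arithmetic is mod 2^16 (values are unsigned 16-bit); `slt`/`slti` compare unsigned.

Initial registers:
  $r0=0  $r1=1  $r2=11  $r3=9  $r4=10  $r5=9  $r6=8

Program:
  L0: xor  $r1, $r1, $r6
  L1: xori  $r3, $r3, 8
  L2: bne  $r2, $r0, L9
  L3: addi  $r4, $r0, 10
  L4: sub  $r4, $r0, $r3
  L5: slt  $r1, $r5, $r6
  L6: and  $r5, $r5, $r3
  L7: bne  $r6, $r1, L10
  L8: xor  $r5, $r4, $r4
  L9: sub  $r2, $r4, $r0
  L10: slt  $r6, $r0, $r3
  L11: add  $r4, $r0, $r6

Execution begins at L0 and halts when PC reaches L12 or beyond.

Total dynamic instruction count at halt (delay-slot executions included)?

7

#0 xor  $r1, $r1, $r6 ; 0/9/11/9/10/9/8
#1 xori  $r3, $r3, 8 ; 0/9/11/1/10/9/8
#2 bne  $r2, $r0, L9 ; 0/9/11/1/10/9/8 ; →target
#3 addi  $r4, $r0, 10 ; 0/9/11/1/10/9/8
#9 sub  $r2, $r4, $r0 ; 0/9/10/1/10/9/8
#10 slt  $r6, $r0, $r3 ; 0/9/10/1/10/9/1
#11 add  $r4, $r0, $r6 ; 0/9/10/1/1/9/1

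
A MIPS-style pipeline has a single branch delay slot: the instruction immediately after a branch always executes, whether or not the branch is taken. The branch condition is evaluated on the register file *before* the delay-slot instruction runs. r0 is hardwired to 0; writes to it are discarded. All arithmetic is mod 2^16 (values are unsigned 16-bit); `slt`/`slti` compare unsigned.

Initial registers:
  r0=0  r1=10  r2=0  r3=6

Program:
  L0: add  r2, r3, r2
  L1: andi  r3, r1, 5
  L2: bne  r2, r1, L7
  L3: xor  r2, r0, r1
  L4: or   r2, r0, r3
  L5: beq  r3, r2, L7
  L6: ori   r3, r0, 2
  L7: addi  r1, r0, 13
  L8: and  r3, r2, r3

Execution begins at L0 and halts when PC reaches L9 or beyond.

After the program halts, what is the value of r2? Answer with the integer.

10

[0] add  r2, r3, r2  →  {r0:0, r1:10, r2:6, r3:6}
[1] andi  r3, r1, 5  →  {r0:0, r1:10, r2:6, r3:0}
[2] bne  r2, r1, L7  →  {r0:0, r1:10, r2:6, r3:0}  ⟨branch taken⟩
[3] xor  r2, r0, r1  →  {r0:0, r1:10, r2:10, r3:0}
[7] addi  r1, r0, 13  →  {r0:0, r1:13, r2:10, r3:0}
[8] and  r3, r2, r3  →  {r0:0, r1:13, r2:10, r3:0}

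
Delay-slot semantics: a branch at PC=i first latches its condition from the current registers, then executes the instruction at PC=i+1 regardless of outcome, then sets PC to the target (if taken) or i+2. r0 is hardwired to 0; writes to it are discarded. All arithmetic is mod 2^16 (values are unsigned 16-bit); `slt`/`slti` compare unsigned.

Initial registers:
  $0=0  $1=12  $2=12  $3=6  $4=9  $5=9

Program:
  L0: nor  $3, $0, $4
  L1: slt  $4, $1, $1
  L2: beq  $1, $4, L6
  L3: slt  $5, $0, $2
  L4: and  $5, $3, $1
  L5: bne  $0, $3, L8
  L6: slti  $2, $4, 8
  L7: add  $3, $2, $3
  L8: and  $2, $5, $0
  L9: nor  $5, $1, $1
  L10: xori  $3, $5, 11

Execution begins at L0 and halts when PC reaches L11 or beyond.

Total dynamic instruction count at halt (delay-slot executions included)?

  step pc=0: nor  $3, $0, $4  regs=(0,12,12,65526,9,9)
  step pc=1: slt  $4, $1, $1  regs=(0,12,12,65526,0,9)
  step pc=2: beq  $1, $4, L6  cond=F  regs=(0,12,12,65526,0,9)
  step pc=3: slt  $5, $0, $2  regs=(0,12,12,65526,0,1)
  step pc=4: and  $5, $3, $1  regs=(0,12,12,65526,0,4)
  step pc=5: bne  $0, $3, L8  cond=T  regs=(0,12,12,65526,0,4)
  step pc=6: slti  $2, $4, 8  regs=(0,12,1,65526,0,4)
  step pc=8: and  $2, $5, $0  regs=(0,12,0,65526,0,4)
  step pc=9: nor  $5, $1, $1  regs=(0,12,0,65526,0,65523)
  step pc=10: xori  $3, $5, 11  regs=(0,12,0,65528,0,65523)

10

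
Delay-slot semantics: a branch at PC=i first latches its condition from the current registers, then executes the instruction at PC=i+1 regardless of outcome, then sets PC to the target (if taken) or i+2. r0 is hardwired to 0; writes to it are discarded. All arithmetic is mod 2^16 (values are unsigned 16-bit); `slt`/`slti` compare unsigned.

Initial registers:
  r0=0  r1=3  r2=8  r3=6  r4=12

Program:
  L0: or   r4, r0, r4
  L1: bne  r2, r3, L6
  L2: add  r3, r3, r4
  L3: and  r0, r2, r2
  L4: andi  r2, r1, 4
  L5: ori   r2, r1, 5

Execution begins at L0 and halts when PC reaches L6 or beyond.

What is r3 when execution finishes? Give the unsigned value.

PC=0  or   r4, r0, r4        | r0=0 r1=3 r2=8 r3=6 r4=12
PC=1  bne  r2, r3, L6        | r0=0 r1=3 r2=8 r3=6 r4=12  [TAKEN]
PC=2  add  r3, r3, r4        | r0=0 r1=3 r2=8 r3=18 r4=12

18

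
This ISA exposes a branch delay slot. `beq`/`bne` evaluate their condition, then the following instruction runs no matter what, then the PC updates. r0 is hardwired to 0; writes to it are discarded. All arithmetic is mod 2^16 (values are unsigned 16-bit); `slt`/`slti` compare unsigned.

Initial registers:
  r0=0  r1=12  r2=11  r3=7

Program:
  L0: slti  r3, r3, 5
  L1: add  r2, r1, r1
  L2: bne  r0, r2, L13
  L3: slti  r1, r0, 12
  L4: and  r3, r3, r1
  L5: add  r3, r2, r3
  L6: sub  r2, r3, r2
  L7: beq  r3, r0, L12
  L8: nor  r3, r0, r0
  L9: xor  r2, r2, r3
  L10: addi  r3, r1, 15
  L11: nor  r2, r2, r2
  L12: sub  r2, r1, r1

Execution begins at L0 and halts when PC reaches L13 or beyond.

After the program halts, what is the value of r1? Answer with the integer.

1

  step pc=0: slti  r3, r3, 5  regs=(0,12,11,0)
  step pc=1: add  r2, r1, r1  regs=(0,12,24,0)
  step pc=2: bne  r0, r2, L13  cond=T  regs=(0,12,24,0)
  step pc=3: slti  r1, r0, 12  regs=(0,1,24,0)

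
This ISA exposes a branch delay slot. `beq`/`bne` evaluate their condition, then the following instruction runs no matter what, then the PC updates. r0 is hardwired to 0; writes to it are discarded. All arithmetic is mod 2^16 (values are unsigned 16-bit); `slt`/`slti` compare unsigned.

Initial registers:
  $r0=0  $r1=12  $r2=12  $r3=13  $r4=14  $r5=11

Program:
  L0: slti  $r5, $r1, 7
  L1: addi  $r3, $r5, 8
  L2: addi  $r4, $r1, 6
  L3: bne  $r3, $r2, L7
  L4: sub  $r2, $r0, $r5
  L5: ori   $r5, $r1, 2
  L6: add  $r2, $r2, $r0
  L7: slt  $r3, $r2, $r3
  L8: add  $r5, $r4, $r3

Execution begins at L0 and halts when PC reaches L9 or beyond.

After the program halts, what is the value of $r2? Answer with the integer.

[0] slti  $r5, $r1, 7  →  {$r0:0, $r1:12, $r2:12, $r3:13, $r4:14, $r5:0}
[1] addi  $r3, $r5, 8  →  {$r0:0, $r1:12, $r2:12, $r3:8, $r4:14, $r5:0}
[2] addi  $r4, $r1, 6  →  {$r0:0, $r1:12, $r2:12, $r3:8, $r4:18, $r5:0}
[3] bne  $r3, $r2, L7  →  {$r0:0, $r1:12, $r2:12, $r3:8, $r4:18, $r5:0}  ⟨branch taken⟩
[4] sub  $r2, $r0, $r5  →  {$r0:0, $r1:12, $r2:0, $r3:8, $r4:18, $r5:0}
[7] slt  $r3, $r2, $r3  →  {$r0:0, $r1:12, $r2:0, $r3:1, $r4:18, $r5:0}
[8] add  $r5, $r4, $r3  →  {$r0:0, $r1:12, $r2:0, $r3:1, $r4:18, $r5:19}

0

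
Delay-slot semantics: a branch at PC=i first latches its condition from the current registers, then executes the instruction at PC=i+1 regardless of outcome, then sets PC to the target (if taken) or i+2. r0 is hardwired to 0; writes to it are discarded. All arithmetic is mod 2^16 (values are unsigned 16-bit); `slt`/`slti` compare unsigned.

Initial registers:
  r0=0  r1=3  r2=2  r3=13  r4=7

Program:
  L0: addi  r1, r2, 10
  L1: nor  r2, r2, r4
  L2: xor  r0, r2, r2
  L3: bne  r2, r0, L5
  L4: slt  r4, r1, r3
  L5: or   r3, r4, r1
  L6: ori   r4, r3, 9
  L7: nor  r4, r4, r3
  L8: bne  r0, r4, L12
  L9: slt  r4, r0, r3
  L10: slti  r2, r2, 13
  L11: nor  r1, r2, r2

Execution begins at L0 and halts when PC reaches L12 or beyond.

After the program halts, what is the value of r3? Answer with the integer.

13

  step pc=0: addi  r1, r2, 10  regs=(0,12,2,13,7)
  step pc=1: nor  r2, r2, r4  regs=(0,12,65528,13,7)
  step pc=2: xor  r0, r2, r2  regs=(0,12,65528,13,7)
  step pc=3: bne  r2, r0, L5  cond=T  regs=(0,12,65528,13,7)
  step pc=4: slt  r4, r1, r3  regs=(0,12,65528,13,1)
  step pc=5: or   r3, r4, r1  regs=(0,12,65528,13,1)
  step pc=6: ori   r4, r3, 9  regs=(0,12,65528,13,13)
  step pc=7: nor  r4, r4, r3  regs=(0,12,65528,13,65522)
  step pc=8: bne  r0, r4, L12  cond=T  regs=(0,12,65528,13,65522)
  step pc=9: slt  r4, r0, r3  regs=(0,12,65528,13,1)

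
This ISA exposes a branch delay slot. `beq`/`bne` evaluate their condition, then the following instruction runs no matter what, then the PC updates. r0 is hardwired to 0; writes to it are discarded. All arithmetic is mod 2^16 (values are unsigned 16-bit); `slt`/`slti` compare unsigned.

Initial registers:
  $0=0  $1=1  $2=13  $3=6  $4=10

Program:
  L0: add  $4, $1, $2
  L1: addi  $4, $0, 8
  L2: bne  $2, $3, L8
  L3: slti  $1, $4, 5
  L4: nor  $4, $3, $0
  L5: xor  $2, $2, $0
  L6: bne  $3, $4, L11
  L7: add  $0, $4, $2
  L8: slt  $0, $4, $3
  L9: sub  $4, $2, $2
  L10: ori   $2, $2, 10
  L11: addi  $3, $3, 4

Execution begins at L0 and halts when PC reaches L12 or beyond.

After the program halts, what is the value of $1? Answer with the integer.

[0] add  $4, $1, $2  →  {$0:0, $1:1, $2:13, $3:6, $4:14}
[1] addi  $4, $0, 8  →  {$0:0, $1:1, $2:13, $3:6, $4:8}
[2] bne  $2, $3, L8  →  {$0:0, $1:1, $2:13, $3:6, $4:8}  ⟨branch taken⟩
[3] slti  $1, $4, 5  →  {$0:0, $1:0, $2:13, $3:6, $4:8}
[8] slt  $0, $4, $3  →  {$0:0, $1:0, $2:13, $3:6, $4:8}
[9] sub  $4, $2, $2  →  {$0:0, $1:0, $2:13, $3:6, $4:0}
[10] ori   $2, $2, 10  →  {$0:0, $1:0, $2:15, $3:6, $4:0}
[11] addi  $3, $3, 4  →  {$0:0, $1:0, $2:15, $3:10, $4:0}

0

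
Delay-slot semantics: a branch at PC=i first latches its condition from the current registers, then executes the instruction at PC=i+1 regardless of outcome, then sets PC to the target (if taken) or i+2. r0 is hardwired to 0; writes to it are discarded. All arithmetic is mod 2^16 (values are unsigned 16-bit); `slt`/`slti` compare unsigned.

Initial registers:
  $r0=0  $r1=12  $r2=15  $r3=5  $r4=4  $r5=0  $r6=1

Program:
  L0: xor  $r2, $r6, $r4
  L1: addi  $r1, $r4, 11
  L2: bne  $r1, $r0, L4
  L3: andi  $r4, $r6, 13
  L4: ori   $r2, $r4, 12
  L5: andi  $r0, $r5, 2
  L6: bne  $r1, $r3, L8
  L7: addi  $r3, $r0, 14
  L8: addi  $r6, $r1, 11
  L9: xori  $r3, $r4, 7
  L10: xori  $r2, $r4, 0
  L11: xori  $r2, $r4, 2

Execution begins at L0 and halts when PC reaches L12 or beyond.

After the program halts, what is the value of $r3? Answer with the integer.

[0] xor  $r2, $r6, $r4  →  {$r0:0, $r1:12, $r2:5, $r3:5, $r4:4, $r5:0, $r6:1}
[1] addi  $r1, $r4, 11  →  {$r0:0, $r1:15, $r2:5, $r3:5, $r4:4, $r5:0, $r6:1}
[2] bne  $r1, $r0, L4  →  {$r0:0, $r1:15, $r2:5, $r3:5, $r4:4, $r5:0, $r6:1}  ⟨branch taken⟩
[3] andi  $r4, $r6, 13  →  {$r0:0, $r1:15, $r2:5, $r3:5, $r4:1, $r5:0, $r6:1}
[4] ori   $r2, $r4, 12  →  {$r0:0, $r1:15, $r2:13, $r3:5, $r4:1, $r5:0, $r6:1}
[5] andi  $r0, $r5, 2  →  {$r0:0, $r1:15, $r2:13, $r3:5, $r4:1, $r5:0, $r6:1}
[6] bne  $r1, $r3, L8  →  {$r0:0, $r1:15, $r2:13, $r3:5, $r4:1, $r5:0, $r6:1}  ⟨branch taken⟩
[7] addi  $r3, $r0, 14  →  {$r0:0, $r1:15, $r2:13, $r3:14, $r4:1, $r5:0, $r6:1}
[8] addi  $r6, $r1, 11  →  {$r0:0, $r1:15, $r2:13, $r3:14, $r4:1, $r5:0, $r6:26}
[9] xori  $r3, $r4, 7  →  {$r0:0, $r1:15, $r2:13, $r3:6, $r4:1, $r5:0, $r6:26}
[10] xori  $r2, $r4, 0  →  {$r0:0, $r1:15, $r2:1, $r3:6, $r4:1, $r5:0, $r6:26}
[11] xori  $r2, $r4, 2  →  {$r0:0, $r1:15, $r2:3, $r3:6, $r4:1, $r5:0, $r6:26}

6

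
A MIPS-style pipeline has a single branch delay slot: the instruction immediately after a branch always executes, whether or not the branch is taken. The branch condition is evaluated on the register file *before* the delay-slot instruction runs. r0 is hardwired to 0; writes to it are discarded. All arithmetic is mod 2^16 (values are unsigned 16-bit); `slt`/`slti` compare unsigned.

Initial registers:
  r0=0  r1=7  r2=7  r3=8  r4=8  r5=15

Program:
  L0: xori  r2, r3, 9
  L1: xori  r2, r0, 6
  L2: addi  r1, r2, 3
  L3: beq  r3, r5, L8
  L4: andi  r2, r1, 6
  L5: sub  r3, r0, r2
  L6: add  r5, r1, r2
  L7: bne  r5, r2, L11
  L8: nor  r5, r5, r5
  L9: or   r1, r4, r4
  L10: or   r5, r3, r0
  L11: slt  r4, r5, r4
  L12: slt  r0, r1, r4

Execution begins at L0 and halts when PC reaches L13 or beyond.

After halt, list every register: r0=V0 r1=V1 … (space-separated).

r0=0 r1=9 r2=0 r3=0 r4=0 r5=65526

[0] xori  r2, r3, 9  →  {r0:0, r1:7, r2:1, r3:8, r4:8, r5:15}
[1] xori  r2, r0, 6  →  {r0:0, r1:7, r2:6, r3:8, r4:8, r5:15}
[2] addi  r1, r2, 3  →  {r0:0, r1:9, r2:6, r3:8, r4:8, r5:15}
[3] beq  r3, r5, L8  →  {r0:0, r1:9, r2:6, r3:8, r4:8, r5:15}  ⟨branch fallthrough⟩
[4] andi  r2, r1, 6  →  {r0:0, r1:9, r2:0, r3:8, r4:8, r5:15}
[5] sub  r3, r0, r2  →  {r0:0, r1:9, r2:0, r3:0, r4:8, r5:15}
[6] add  r5, r1, r2  →  {r0:0, r1:9, r2:0, r3:0, r4:8, r5:9}
[7] bne  r5, r2, L11  →  {r0:0, r1:9, r2:0, r3:0, r4:8, r5:9}  ⟨branch taken⟩
[8] nor  r5, r5, r5  →  {r0:0, r1:9, r2:0, r3:0, r4:8, r5:65526}
[11] slt  r4, r5, r4  →  {r0:0, r1:9, r2:0, r3:0, r4:0, r5:65526}
[12] slt  r0, r1, r4  →  {r0:0, r1:9, r2:0, r3:0, r4:0, r5:65526}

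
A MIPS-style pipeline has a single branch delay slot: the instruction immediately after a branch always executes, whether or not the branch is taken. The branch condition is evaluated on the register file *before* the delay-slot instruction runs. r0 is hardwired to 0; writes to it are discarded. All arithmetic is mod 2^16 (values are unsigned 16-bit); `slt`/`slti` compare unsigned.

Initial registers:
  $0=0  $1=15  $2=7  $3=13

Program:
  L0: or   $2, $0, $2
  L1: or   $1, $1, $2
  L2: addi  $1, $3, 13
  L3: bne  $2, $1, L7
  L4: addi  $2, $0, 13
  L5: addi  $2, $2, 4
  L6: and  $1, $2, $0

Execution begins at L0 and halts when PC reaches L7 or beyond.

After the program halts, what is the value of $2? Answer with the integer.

13

  step pc=0: or   $2, $0, $2  regs=(0,15,7,13)
  step pc=1: or   $1, $1, $2  regs=(0,15,7,13)
  step pc=2: addi  $1, $3, 13  regs=(0,26,7,13)
  step pc=3: bne  $2, $1, L7  cond=T  regs=(0,26,7,13)
  step pc=4: addi  $2, $0, 13  regs=(0,26,13,13)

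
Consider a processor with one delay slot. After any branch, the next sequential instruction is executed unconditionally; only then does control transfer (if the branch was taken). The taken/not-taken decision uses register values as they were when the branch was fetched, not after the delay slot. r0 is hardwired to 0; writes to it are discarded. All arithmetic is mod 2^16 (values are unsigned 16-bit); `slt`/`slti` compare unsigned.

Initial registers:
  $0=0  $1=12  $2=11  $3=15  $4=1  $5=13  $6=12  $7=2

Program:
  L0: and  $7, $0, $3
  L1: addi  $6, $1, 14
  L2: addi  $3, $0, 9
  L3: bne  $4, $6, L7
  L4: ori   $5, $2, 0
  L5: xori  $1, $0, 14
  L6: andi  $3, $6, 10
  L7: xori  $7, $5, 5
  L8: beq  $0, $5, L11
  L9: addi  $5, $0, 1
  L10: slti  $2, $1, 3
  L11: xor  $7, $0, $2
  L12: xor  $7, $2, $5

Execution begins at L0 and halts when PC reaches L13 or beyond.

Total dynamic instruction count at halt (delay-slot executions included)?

#0 and  $7, $0, $3 ; 0/12/11/15/1/13/12/0
#1 addi  $6, $1, 14 ; 0/12/11/15/1/13/26/0
#2 addi  $3, $0, 9 ; 0/12/11/9/1/13/26/0
#3 bne  $4, $6, L7 ; 0/12/11/9/1/13/26/0 ; →target
#4 ori   $5, $2, 0 ; 0/12/11/9/1/11/26/0
#7 xori  $7, $5, 5 ; 0/12/11/9/1/11/26/14
#8 beq  $0, $5, L11 ; 0/12/11/9/1/11/26/14 ; →fallthru
#9 addi  $5, $0, 1 ; 0/12/11/9/1/1/26/14
#10 slti  $2, $1, 3 ; 0/12/0/9/1/1/26/14
#11 xor  $7, $0, $2 ; 0/12/0/9/1/1/26/0
#12 xor  $7, $2, $5 ; 0/12/0/9/1/1/26/1

11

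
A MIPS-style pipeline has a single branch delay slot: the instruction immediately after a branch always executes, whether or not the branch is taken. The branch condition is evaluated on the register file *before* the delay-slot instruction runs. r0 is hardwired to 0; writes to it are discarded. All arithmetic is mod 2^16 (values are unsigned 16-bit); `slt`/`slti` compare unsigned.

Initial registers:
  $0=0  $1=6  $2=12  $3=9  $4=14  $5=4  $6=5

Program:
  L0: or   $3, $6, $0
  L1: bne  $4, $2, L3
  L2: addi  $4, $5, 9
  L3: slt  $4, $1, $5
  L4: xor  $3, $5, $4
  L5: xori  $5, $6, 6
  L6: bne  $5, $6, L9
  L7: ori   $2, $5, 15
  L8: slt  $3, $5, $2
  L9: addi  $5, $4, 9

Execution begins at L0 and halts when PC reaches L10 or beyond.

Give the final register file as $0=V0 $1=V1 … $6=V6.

#0 or   $3, $6, $0 ; 0/6/12/5/14/4/5
#1 bne  $4, $2, L3 ; 0/6/12/5/14/4/5 ; →target
#2 addi  $4, $5, 9 ; 0/6/12/5/13/4/5
#3 slt  $4, $1, $5 ; 0/6/12/5/0/4/5
#4 xor  $3, $5, $4 ; 0/6/12/4/0/4/5
#5 xori  $5, $6, 6 ; 0/6/12/4/0/3/5
#6 bne  $5, $6, L9 ; 0/6/12/4/0/3/5 ; →target
#7 ori   $2, $5, 15 ; 0/6/15/4/0/3/5
#9 addi  $5, $4, 9 ; 0/6/15/4/0/9/5

$0=0 $1=6 $2=15 $3=4 $4=0 $5=9 $6=5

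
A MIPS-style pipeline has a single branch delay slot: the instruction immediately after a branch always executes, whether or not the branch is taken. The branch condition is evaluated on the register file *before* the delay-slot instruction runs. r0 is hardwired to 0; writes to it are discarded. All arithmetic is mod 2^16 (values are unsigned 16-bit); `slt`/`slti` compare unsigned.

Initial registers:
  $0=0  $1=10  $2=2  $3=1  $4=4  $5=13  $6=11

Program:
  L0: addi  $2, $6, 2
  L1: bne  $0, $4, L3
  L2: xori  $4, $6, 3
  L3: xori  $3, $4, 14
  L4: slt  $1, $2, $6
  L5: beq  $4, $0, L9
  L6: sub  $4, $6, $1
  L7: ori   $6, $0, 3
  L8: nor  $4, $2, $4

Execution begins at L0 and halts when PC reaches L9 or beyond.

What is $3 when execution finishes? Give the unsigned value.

  step pc=0: addi  $2, $6, 2  regs=(0,10,13,1,4,13,11)
  step pc=1: bne  $0, $4, L3  cond=T  regs=(0,10,13,1,4,13,11)
  step pc=2: xori  $4, $6, 3  regs=(0,10,13,1,8,13,11)
  step pc=3: xori  $3, $4, 14  regs=(0,10,13,6,8,13,11)
  step pc=4: slt  $1, $2, $6  regs=(0,0,13,6,8,13,11)
  step pc=5: beq  $4, $0, L9  cond=F  regs=(0,0,13,6,8,13,11)
  step pc=6: sub  $4, $6, $1  regs=(0,0,13,6,11,13,11)
  step pc=7: ori   $6, $0, 3  regs=(0,0,13,6,11,13,3)
  step pc=8: nor  $4, $2, $4  regs=(0,0,13,6,65520,13,3)

6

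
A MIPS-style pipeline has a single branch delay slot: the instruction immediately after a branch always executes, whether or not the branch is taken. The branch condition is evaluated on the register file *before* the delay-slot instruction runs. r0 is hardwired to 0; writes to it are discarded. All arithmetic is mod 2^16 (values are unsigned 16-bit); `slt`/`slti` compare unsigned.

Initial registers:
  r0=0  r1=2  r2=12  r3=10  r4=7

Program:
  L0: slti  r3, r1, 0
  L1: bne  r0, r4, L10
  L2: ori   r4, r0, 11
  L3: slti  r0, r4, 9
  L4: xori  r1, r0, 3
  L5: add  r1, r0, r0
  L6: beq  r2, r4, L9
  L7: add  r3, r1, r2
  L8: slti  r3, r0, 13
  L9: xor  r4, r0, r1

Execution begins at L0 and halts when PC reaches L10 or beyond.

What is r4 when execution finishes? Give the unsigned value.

11

[0] slti  r3, r1, 0  →  {r0:0, r1:2, r2:12, r3:0, r4:7}
[1] bne  r0, r4, L10  →  {r0:0, r1:2, r2:12, r3:0, r4:7}  ⟨branch taken⟩
[2] ori   r4, r0, 11  →  {r0:0, r1:2, r2:12, r3:0, r4:11}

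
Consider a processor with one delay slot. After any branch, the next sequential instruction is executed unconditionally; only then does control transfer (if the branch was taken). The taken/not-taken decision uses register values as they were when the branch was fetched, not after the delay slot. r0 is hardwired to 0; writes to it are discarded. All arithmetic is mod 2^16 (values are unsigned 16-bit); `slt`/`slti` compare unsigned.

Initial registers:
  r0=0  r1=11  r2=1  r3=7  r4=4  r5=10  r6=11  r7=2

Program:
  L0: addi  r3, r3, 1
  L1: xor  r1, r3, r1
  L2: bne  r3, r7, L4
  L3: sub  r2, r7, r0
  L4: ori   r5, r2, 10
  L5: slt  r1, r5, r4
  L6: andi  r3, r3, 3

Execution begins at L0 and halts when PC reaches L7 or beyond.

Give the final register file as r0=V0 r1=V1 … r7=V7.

r0=0 r1=0 r2=2 r3=0 r4=4 r5=10 r6=11 r7=2

#0 addi  r3, r3, 1 ; 0/11/1/8/4/10/11/2
#1 xor  r1, r3, r1 ; 0/3/1/8/4/10/11/2
#2 bne  r3, r7, L4 ; 0/3/1/8/4/10/11/2 ; →target
#3 sub  r2, r7, r0 ; 0/3/2/8/4/10/11/2
#4 ori   r5, r2, 10 ; 0/3/2/8/4/10/11/2
#5 slt  r1, r5, r4 ; 0/0/2/8/4/10/11/2
#6 andi  r3, r3, 3 ; 0/0/2/0/4/10/11/2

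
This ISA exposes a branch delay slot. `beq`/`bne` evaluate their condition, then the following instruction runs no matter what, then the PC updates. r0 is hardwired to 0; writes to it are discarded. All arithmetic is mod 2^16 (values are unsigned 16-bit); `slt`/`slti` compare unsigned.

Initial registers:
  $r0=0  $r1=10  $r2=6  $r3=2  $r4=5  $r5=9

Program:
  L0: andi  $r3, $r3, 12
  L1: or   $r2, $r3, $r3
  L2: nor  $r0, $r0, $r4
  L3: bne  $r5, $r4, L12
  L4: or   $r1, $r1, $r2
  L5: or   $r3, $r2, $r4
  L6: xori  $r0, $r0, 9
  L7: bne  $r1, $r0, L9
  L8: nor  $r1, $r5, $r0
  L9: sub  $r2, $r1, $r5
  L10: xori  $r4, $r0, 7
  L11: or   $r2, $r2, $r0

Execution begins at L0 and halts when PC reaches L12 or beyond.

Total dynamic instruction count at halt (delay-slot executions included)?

5

  step pc=0: andi  $r3, $r3, 12  regs=(0,10,6,0,5,9)
  step pc=1: or   $r2, $r3, $r3  regs=(0,10,0,0,5,9)
  step pc=2: nor  $r0, $r0, $r4  regs=(0,10,0,0,5,9)
  step pc=3: bne  $r5, $r4, L12  cond=T  regs=(0,10,0,0,5,9)
  step pc=4: or   $r1, $r1, $r2  regs=(0,10,0,0,5,9)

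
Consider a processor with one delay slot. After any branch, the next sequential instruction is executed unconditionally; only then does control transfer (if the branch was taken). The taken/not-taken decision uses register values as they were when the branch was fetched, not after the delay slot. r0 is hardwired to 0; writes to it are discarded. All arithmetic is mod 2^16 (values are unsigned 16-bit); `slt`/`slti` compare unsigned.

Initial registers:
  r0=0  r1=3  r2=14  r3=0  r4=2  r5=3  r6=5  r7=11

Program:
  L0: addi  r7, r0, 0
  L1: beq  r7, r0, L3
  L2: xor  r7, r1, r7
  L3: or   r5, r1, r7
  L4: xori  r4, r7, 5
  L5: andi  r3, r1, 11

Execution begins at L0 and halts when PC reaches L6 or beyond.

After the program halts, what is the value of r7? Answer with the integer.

3

PC=0  addi  r7, r0, 0        | r0=0 r1=3 r2=14 r3=0 r4=2 r5=3 r6=5 r7=0
PC=1  beq  r7, r0, L3        | r0=0 r1=3 r2=14 r3=0 r4=2 r5=3 r6=5 r7=0  [TAKEN]
PC=2  xor  r7, r1, r7        | r0=0 r1=3 r2=14 r3=0 r4=2 r5=3 r6=5 r7=3
PC=3  or   r5, r1, r7        | r0=0 r1=3 r2=14 r3=0 r4=2 r5=3 r6=5 r7=3
PC=4  xori  r4, r7, 5        | r0=0 r1=3 r2=14 r3=0 r4=6 r5=3 r6=5 r7=3
PC=5  andi  r3, r1, 11       | r0=0 r1=3 r2=14 r3=3 r4=6 r5=3 r6=5 r7=3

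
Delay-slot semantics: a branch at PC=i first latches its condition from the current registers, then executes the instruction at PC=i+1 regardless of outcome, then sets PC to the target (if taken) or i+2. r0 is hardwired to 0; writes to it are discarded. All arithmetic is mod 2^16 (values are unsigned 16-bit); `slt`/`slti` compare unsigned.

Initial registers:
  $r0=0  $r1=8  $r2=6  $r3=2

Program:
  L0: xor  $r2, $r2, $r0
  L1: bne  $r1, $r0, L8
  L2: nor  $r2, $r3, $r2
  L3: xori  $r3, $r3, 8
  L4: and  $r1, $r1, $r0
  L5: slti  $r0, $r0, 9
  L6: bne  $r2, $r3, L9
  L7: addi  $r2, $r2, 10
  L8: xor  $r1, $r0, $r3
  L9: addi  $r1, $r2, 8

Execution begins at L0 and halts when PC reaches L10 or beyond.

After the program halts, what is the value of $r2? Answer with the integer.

65529

PC=0  xor  $r2, $r2, $r0     | $r0=0 $r1=8 $r2=6 $r3=2
PC=1  bne  $r1, $r0, L8      | $r0=0 $r1=8 $r2=6 $r3=2  [TAKEN]
PC=2  nor  $r2, $r3, $r2     | $r0=0 $r1=8 $r2=65529 $r3=2
PC=8  xor  $r1, $r0, $r3     | $r0=0 $r1=2 $r2=65529 $r3=2
PC=9  addi  $r1, $r2, 8      | $r0=0 $r1=1 $r2=65529 $r3=2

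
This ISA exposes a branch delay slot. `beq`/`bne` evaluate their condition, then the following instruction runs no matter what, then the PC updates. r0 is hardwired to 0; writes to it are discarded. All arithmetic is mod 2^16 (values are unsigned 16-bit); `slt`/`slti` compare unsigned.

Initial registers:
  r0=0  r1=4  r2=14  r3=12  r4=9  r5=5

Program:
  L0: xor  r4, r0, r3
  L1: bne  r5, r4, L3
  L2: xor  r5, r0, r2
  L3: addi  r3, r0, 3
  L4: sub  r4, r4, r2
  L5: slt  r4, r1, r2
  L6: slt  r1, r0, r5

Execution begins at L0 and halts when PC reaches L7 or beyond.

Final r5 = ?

14

  step pc=0: xor  r4, r0, r3  regs=(0,4,14,12,12,5)
  step pc=1: bne  r5, r4, L3  cond=T  regs=(0,4,14,12,12,5)
  step pc=2: xor  r5, r0, r2  regs=(0,4,14,12,12,14)
  step pc=3: addi  r3, r0, 3  regs=(0,4,14,3,12,14)
  step pc=4: sub  r4, r4, r2  regs=(0,4,14,3,65534,14)
  step pc=5: slt  r4, r1, r2  regs=(0,4,14,3,1,14)
  step pc=6: slt  r1, r0, r5  regs=(0,1,14,3,1,14)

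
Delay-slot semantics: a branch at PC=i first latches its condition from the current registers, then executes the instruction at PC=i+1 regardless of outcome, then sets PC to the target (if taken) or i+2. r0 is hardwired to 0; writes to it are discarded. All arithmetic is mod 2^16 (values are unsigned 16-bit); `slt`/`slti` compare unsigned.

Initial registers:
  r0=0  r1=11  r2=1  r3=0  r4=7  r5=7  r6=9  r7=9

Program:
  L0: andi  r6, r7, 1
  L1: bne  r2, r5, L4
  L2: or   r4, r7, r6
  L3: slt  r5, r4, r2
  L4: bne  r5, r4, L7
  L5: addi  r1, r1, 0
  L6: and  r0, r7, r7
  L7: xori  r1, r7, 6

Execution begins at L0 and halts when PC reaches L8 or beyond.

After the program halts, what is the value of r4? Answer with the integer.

9

[0] andi  r6, r7, 1  →  {r0:0, r1:11, r2:1, r3:0, r4:7, r5:7, r6:1, r7:9}
[1] bne  r2, r5, L4  →  {r0:0, r1:11, r2:1, r3:0, r4:7, r5:7, r6:1, r7:9}  ⟨branch taken⟩
[2] or   r4, r7, r6  →  {r0:0, r1:11, r2:1, r3:0, r4:9, r5:7, r6:1, r7:9}
[4] bne  r5, r4, L7  →  {r0:0, r1:11, r2:1, r3:0, r4:9, r5:7, r6:1, r7:9}  ⟨branch taken⟩
[5] addi  r1, r1, 0  →  {r0:0, r1:11, r2:1, r3:0, r4:9, r5:7, r6:1, r7:9}
[7] xori  r1, r7, 6  →  {r0:0, r1:15, r2:1, r3:0, r4:9, r5:7, r6:1, r7:9}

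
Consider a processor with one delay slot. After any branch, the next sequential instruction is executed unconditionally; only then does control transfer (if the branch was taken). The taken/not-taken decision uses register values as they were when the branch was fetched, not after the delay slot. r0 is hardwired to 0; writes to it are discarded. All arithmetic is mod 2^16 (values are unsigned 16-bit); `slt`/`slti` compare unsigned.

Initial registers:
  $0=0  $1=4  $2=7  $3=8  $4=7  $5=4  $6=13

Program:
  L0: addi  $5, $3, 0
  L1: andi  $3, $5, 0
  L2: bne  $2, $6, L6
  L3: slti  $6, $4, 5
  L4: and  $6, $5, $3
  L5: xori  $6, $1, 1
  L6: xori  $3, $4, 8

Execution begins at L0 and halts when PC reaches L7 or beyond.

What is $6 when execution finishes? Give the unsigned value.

0

  step pc=0: addi  $5, $3, 0  regs=(0,4,7,8,7,8,13)
  step pc=1: andi  $3, $5, 0  regs=(0,4,7,0,7,8,13)
  step pc=2: bne  $2, $6, L6  cond=T  regs=(0,4,7,0,7,8,13)
  step pc=3: slti  $6, $4, 5  regs=(0,4,7,0,7,8,0)
  step pc=6: xori  $3, $4, 8  regs=(0,4,7,15,7,8,0)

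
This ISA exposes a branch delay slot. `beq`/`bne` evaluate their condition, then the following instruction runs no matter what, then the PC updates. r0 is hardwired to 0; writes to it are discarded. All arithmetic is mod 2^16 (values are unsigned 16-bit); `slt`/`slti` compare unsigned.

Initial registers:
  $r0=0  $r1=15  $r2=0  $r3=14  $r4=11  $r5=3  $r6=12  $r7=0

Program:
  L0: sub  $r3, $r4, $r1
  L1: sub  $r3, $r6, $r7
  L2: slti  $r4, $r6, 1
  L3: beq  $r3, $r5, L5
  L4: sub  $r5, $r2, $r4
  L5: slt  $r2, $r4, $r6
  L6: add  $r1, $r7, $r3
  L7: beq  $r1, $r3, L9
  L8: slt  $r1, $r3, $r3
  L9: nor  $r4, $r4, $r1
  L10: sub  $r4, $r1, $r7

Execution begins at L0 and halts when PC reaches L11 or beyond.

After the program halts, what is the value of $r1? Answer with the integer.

0

[0] sub  $r3, $r4, $r1  →  {$r0:0, $r1:15, $r2:0, $r3:65532, $r4:11, $r5:3, $r6:12, $r7:0}
[1] sub  $r3, $r6, $r7  →  {$r0:0, $r1:15, $r2:0, $r3:12, $r4:11, $r5:3, $r6:12, $r7:0}
[2] slti  $r4, $r6, 1  →  {$r0:0, $r1:15, $r2:0, $r3:12, $r4:0, $r5:3, $r6:12, $r7:0}
[3] beq  $r3, $r5, L5  →  {$r0:0, $r1:15, $r2:0, $r3:12, $r4:0, $r5:3, $r6:12, $r7:0}  ⟨branch fallthrough⟩
[4] sub  $r5, $r2, $r4  →  {$r0:0, $r1:15, $r2:0, $r3:12, $r4:0, $r5:0, $r6:12, $r7:0}
[5] slt  $r2, $r4, $r6  →  {$r0:0, $r1:15, $r2:1, $r3:12, $r4:0, $r5:0, $r6:12, $r7:0}
[6] add  $r1, $r7, $r3  →  {$r0:0, $r1:12, $r2:1, $r3:12, $r4:0, $r5:0, $r6:12, $r7:0}
[7] beq  $r1, $r3, L9  →  {$r0:0, $r1:12, $r2:1, $r3:12, $r4:0, $r5:0, $r6:12, $r7:0}  ⟨branch taken⟩
[8] slt  $r1, $r3, $r3  →  {$r0:0, $r1:0, $r2:1, $r3:12, $r4:0, $r5:0, $r6:12, $r7:0}
[9] nor  $r4, $r4, $r1  →  {$r0:0, $r1:0, $r2:1, $r3:12, $r4:65535, $r5:0, $r6:12, $r7:0}
[10] sub  $r4, $r1, $r7  →  {$r0:0, $r1:0, $r2:1, $r3:12, $r4:0, $r5:0, $r6:12, $r7:0}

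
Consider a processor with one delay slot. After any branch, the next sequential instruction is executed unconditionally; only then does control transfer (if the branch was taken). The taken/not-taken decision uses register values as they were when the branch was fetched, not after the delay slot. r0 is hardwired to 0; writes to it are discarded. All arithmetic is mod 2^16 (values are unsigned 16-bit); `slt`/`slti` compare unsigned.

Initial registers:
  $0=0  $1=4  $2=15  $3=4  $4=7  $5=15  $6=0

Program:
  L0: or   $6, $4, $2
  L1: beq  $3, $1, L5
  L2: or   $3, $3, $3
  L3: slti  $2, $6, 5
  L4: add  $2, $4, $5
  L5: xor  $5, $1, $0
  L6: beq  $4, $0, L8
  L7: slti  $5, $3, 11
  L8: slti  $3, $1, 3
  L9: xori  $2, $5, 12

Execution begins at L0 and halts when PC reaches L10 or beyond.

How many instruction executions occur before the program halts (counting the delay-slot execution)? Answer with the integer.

#0 or   $6, $4, $2 ; 0/4/15/4/7/15/15
#1 beq  $3, $1, L5 ; 0/4/15/4/7/15/15 ; →target
#2 or   $3, $3, $3 ; 0/4/15/4/7/15/15
#5 xor  $5, $1, $0 ; 0/4/15/4/7/4/15
#6 beq  $4, $0, L8 ; 0/4/15/4/7/4/15 ; →fallthru
#7 slti  $5, $3, 11 ; 0/4/15/4/7/1/15
#8 slti  $3, $1, 3 ; 0/4/15/0/7/1/15
#9 xori  $2, $5, 12 ; 0/4/13/0/7/1/15

8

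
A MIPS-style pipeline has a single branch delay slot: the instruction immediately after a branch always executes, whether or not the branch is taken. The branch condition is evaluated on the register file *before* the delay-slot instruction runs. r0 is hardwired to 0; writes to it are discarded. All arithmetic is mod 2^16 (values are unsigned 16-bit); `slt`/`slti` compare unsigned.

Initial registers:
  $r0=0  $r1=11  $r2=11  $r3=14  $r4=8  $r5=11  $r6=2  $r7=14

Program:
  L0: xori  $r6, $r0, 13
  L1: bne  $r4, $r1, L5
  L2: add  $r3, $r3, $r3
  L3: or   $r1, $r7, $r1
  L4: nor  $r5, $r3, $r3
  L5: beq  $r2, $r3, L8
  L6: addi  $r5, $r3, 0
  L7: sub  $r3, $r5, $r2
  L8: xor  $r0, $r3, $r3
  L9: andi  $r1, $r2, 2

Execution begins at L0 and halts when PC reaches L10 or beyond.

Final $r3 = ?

[0] xori  $r6, $r0, 13  →  {$r0:0, $r1:11, $r2:11, $r3:14, $r4:8, $r5:11, $r6:13, $r7:14}
[1] bne  $r4, $r1, L5  →  {$r0:0, $r1:11, $r2:11, $r3:14, $r4:8, $r5:11, $r6:13, $r7:14}  ⟨branch taken⟩
[2] add  $r3, $r3, $r3  →  {$r0:0, $r1:11, $r2:11, $r3:28, $r4:8, $r5:11, $r6:13, $r7:14}
[5] beq  $r2, $r3, L8  →  {$r0:0, $r1:11, $r2:11, $r3:28, $r4:8, $r5:11, $r6:13, $r7:14}  ⟨branch fallthrough⟩
[6] addi  $r5, $r3, 0  →  {$r0:0, $r1:11, $r2:11, $r3:28, $r4:8, $r5:28, $r6:13, $r7:14}
[7] sub  $r3, $r5, $r2  →  {$r0:0, $r1:11, $r2:11, $r3:17, $r4:8, $r5:28, $r6:13, $r7:14}
[8] xor  $r0, $r3, $r3  →  {$r0:0, $r1:11, $r2:11, $r3:17, $r4:8, $r5:28, $r6:13, $r7:14}
[9] andi  $r1, $r2, 2  →  {$r0:0, $r1:2, $r2:11, $r3:17, $r4:8, $r5:28, $r6:13, $r7:14}

17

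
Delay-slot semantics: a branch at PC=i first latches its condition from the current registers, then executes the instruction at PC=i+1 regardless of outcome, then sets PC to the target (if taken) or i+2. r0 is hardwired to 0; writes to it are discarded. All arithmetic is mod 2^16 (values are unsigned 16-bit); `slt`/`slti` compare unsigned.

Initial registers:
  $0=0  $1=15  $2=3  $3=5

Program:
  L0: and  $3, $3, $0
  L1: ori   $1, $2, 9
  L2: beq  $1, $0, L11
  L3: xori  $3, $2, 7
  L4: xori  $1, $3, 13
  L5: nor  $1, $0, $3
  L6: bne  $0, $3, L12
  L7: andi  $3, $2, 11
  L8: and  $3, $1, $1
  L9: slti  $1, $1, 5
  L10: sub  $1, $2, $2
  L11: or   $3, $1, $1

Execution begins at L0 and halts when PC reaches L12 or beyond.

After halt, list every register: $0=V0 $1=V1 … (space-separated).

#0 and  $3, $3, $0 ; 0/15/3/0
#1 ori   $1, $2, 9 ; 0/11/3/0
#2 beq  $1, $0, L11 ; 0/11/3/0 ; →fallthru
#3 xori  $3, $2, 7 ; 0/11/3/4
#4 xori  $1, $3, 13 ; 0/9/3/4
#5 nor  $1, $0, $3 ; 0/65531/3/4
#6 bne  $0, $3, L12 ; 0/65531/3/4 ; →target
#7 andi  $3, $2, 11 ; 0/65531/3/3

$0=0 $1=65531 $2=3 $3=3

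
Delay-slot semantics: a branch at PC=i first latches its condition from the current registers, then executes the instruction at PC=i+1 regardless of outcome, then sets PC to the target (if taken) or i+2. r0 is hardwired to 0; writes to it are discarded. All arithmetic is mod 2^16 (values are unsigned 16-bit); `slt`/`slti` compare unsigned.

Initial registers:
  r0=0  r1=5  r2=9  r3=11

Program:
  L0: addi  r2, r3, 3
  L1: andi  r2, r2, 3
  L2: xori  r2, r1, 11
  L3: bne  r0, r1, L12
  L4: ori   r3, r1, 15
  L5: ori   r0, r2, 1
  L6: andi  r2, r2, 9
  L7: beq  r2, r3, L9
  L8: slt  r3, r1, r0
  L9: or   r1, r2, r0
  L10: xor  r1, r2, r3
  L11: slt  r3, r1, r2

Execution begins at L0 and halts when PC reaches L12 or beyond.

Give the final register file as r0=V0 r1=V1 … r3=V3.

#0 addi  r2, r3, 3 ; 0/5/14/11
#1 andi  r2, r2, 3 ; 0/5/2/11
#2 xori  r2, r1, 11 ; 0/5/14/11
#3 bne  r0, r1, L12 ; 0/5/14/11 ; →target
#4 ori   r3, r1, 15 ; 0/5/14/15

r0=0 r1=5 r2=14 r3=15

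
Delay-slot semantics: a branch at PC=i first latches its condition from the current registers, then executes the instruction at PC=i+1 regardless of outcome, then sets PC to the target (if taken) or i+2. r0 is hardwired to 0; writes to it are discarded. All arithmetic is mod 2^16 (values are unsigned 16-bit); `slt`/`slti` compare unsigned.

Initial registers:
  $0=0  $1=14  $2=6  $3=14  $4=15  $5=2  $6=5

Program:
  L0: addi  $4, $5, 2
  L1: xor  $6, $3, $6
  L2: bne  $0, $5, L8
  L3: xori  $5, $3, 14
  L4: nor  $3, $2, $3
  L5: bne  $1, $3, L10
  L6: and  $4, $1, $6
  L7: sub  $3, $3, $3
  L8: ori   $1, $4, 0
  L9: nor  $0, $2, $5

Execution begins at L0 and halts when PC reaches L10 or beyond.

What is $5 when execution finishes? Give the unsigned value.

[0] addi  $4, $5, 2  →  {$0:0, $1:14, $2:6, $3:14, $4:4, $5:2, $6:5}
[1] xor  $6, $3, $6  →  {$0:0, $1:14, $2:6, $3:14, $4:4, $5:2, $6:11}
[2] bne  $0, $5, L8  →  {$0:0, $1:14, $2:6, $3:14, $4:4, $5:2, $6:11}  ⟨branch taken⟩
[3] xori  $5, $3, 14  →  {$0:0, $1:14, $2:6, $3:14, $4:4, $5:0, $6:11}
[8] ori   $1, $4, 0  →  {$0:0, $1:4, $2:6, $3:14, $4:4, $5:0, $6:11}
[9] nor  $0, $2, $5  →  {$0:0, $1:4, $2:6, $3:14, $4:4, $5:0, $6:11}

0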